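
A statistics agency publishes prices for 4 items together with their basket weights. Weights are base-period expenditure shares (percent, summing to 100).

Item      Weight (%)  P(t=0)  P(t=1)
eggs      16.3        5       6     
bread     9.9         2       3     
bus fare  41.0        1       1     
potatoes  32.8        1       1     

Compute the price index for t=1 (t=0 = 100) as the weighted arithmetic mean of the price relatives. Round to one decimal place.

eggs: 16.3 × (6/5) = 16.3 × 1.200000 = 19.5600
bread: 9.9 × (3/2) = 9.9 × 1.500000 = 14.8500
bus fare: 41.0 × (1/1) = 41.0 × 1.000000 = 41.0000
potatoes: 32.8 × (1/1) = 32.8 × 1.000000 = 32.8000
Index = Σ wᵢ·(p₁ᵢ/p₀ᵢ) = 19.5600 + 14.8500 + 41.0000 + 32.8000 = 108.2100

108.2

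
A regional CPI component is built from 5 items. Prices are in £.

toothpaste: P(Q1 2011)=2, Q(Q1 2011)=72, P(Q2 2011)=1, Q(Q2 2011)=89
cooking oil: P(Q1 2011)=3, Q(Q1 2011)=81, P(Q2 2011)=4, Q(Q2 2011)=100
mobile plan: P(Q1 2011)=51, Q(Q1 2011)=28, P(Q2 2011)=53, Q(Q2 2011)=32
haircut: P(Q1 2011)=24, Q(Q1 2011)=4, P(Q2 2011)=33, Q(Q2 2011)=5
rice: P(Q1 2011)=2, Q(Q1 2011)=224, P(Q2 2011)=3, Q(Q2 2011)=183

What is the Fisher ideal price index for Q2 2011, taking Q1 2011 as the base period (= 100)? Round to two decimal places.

112.72

Laspeyres component (base-period weights):
ΣP(Q2 2011)Q(Q1 2011) = 1×72 + 4×81 + 53×28 + 33×4 + 3×224 = 72 + 324 + 1484 + 132 + 672 = 2684
ΣP(Q1 2011)Q(Q1 2011) = 2×72 + 3×81 + 51×28 + 24×4 + 2×224 = 144 + 243 + 1428 + 96 + 448 = 2359
L = 2684 / 2359 × 100 = 113.7770
Paasche component (current-period weights):
ΣP(Q2 2011)Q(Q2 2011) = 1×89 + 4×100 + 53×32 + 33×5 + 3×183 = 89 + 400 + 1696 + 165 + 549 = 2899
ΣP(Q1 2011)Q(Q2 2011) = 2×89 + 3×100 + 51×32 + 24×5 + 2×183 = 178 + 300 + 1632 + 120 + 366 = 2596
P = 2899 / 2596 × 100 = 111.6718
Fisher = √(L × P) = √(113.7770 × 111.6718) = 112.7195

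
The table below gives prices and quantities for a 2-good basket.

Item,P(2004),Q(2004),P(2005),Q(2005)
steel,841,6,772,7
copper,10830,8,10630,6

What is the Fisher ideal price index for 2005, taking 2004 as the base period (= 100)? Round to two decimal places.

97.71

Laspeyres component (base-period weights):
ΣP(2005)Q(2004) = 772×6 + 10630×8 = 4632 + 85040 = 89672
ΣP(2004)Q(2004) = 841×6 + 10830×8 = 5046 + 86640 = 91686
L = 89672 / 91686 × 100 = 97.8034
Paasche component (current-period weights):
ΣP(2005)Q(2005) = 772×7 + 10630×6 = 5404 + 63780 = 69184
ΣP(2004)Q(2005) = 841×7 + 10830×6 = 5887 + 64980 = 70867
P = 69184 / 70867 × 100 = 97.6251
Fisher = √(L × P) = √(97.8034 × 97.6251) = 97.7142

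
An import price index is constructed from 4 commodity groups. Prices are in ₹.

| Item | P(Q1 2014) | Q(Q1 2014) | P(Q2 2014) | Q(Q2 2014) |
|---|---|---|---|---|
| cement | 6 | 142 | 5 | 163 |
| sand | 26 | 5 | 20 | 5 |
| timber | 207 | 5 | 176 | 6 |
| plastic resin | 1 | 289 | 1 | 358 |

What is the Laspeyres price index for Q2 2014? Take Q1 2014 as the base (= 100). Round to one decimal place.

Laspeyres price index uses base-period quantities as weights.
ΣP(Q2 2014)·Q(Q1 2014) = 5×142 + 20×5 + 176×5 + 1×289 = 710 + 100 + 880 + 289 = 1979
ΣP(Q1 2014)·Q(Q1 2014) = 6×142 + 26×5 + 207×5 + 1×289 = 852 + 130 + 1035 + 289 = 2306
Index = 1979 / 2306 × 100 = 85.8196

85.8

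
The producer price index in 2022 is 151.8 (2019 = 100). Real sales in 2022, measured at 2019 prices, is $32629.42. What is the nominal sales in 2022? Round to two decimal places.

Nominal = Real × (Index/100) = 32629.42 × (151.8/100)
        = 32629.42 × 1.518 = 49531.4596

49531.46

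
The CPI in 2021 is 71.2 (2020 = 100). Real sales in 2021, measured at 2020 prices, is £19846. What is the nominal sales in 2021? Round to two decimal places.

Nominal = Real × (Index/100) = 19846 × (71.2/100)
        = 19846 × 0.712 = 14130.3520

14130.35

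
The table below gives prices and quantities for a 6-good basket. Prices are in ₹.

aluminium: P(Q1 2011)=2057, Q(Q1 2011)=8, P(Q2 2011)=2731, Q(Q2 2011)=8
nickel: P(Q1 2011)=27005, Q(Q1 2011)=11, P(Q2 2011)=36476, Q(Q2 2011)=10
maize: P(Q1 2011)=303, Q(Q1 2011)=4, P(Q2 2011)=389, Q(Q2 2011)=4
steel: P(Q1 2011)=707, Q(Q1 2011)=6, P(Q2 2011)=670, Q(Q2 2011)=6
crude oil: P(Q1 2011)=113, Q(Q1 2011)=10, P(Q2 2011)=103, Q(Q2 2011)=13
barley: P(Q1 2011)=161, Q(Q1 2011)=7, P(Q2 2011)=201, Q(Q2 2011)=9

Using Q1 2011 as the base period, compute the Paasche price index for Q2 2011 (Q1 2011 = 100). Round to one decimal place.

Paasche price index uses current-period quantities as weights.
ΣP(Q2 2011)·Q(Q2 2011) = 2731×8 + 36476×10 + 389×4 + 670×6 + 103×13 + 201×9 = 21848 + 364760 + 1556 + 4020 + 1339 + 1809 = 395332
ΣP(Q1 2011)·Q(Q2 2011) = 2057×8 + 27005×10 + 303×4 + 707×6 + 113×13 + 161×9 = 16456 + 270050 + 1212 + 4242 + 1469 + 1449 = 294878
Index = 395332 / 294878 × 100 = 134.0663

134.1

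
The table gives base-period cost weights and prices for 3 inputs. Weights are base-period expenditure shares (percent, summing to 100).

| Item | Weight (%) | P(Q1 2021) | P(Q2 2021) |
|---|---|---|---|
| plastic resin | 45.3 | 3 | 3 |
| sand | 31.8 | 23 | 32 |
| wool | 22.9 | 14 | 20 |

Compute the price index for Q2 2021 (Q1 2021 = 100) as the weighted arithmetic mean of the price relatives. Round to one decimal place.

plastic resin: 45.3 × (3/3) = 45.3 × 1.000000 = 45.3000
sand: 31.8 × (32/23) = 31.8 × 1.391304 = 44.2435
wool: 22.9 × (20/14) = 22.9 × 1.428571 = 32.7143
Index = Σ wᵢ·(p₁ᵢ/p₀ᵢ) = 45.3000 + 44.2435 + 32.7143 = 122.2578

122.3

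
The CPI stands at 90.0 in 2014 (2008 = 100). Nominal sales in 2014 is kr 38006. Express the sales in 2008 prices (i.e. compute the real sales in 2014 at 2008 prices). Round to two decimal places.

Real = Nominal ÷ (Index/100) = 38006 ÷ (90.0/100)
     = 38006 ÷ 0.900 = 42228.8889

42228.89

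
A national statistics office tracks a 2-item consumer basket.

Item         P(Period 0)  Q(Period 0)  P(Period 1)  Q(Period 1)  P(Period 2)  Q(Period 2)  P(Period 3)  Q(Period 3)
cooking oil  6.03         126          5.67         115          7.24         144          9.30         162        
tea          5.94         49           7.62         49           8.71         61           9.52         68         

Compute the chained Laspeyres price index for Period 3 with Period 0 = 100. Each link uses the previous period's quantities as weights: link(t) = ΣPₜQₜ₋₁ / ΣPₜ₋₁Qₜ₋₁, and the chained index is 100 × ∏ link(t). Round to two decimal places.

155.09

Link Period 0→Period 1:
ΣP(Period 1)Q(Period 0) = 5.67×126 + 7.62×49 = 714.42 + 373.38 = 1087.8
ΣP(Period 0)Q(Period 0) = 6.03×126 + 5.94×49 = 759.78 + 291.06 = 1050.84
link = 1087.8/1050.84 = 1.035172
Link Period 1→Period 2:
ΣP(Period 2)Q(Period 1) = 7.24×115 + 8.71×49 = 832.6 + 426.79 = 1259.39
ΣP(Period 1)Q(Period 1) = 5.67×115 + 7.62×49 = 652.05 + 373.38 = 1025.43
link = 1259.39/1025.43 = 1.228158
Link Period 2→Period 3:
ΣP(Period 3)Q(Period 2) = 9.30×144 + 9.52×61 = 1339.2 + 580.72 = 1919.92
ΣP(Period 2)Q(Period 2) = 7.24×144 + 8.71×61 = 1042.56 + 531.31 = 1573.87
link = 1919.92/1573.87 = 1.219872
Chained index = 100 × 1.035172 × 1.228158 × 1.219872 = 155.0890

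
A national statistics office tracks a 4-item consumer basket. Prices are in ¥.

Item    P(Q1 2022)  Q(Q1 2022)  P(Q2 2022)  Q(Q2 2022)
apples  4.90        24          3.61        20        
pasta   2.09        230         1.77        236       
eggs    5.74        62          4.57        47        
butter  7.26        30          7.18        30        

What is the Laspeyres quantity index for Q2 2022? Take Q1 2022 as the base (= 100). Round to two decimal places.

92.05

Laspeyres quantity index uses base-period prices as weights.
ΣP(Q1 2022)·Q(Q2 2022) = 4.90×20 + 2.09×236 + 5.74×47 + 7.26×30 = 98 + 493.24 + 269.78 + 217.8 = 1078.82
ΣP(Q1 2022)·Q(Q1 2022) = 4.90×24 + 2.09×230 + 5.74×62 + 7.26×30 = 117.6 + 480.7 + 355.88 + 217.8 = 1171.98
Index = 1078.82 / 1171.98 × 100 = 92.0511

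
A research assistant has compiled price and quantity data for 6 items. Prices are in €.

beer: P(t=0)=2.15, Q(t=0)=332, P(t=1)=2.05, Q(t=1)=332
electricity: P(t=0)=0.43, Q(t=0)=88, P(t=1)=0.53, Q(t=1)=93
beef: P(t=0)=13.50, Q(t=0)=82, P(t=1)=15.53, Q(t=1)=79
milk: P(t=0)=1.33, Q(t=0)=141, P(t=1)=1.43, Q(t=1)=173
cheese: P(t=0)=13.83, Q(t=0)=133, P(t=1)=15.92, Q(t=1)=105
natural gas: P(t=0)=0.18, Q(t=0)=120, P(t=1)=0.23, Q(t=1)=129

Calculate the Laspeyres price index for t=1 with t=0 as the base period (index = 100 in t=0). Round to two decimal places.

Laspeyres price index uses base-period quantities as weights.
ΣP(t=1)·Q(t=0) = 2.05×332 + 0.53×88 + 15.53×82 + 1.43×141 + 15.92×133 + 0.23×120 = 680.6 + 46.64 + 1273.46 + 201.63 + 2117.36 + 27.6 = 4347.29
ΣP(t=0)·Q(t=0) = 2.15×332 + 0.43×88 + 13.50×82 + 1.33×141 + 13.83×133 + 0.18×120 = 713.8 + 37.84 + 1107 + 187.53 + 1839.39 + 21.6 = 3907.16
Index = 4347.29 / 3907.16 × 100 = 111.2647

111.26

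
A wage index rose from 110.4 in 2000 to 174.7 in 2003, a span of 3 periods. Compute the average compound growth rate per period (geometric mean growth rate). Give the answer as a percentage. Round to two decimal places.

Growth factor = (174.7/110.4)^(1/3) = (1.582428)^(1/3) = 1.165309
Growth rate = 1.165309 − 1 = 0.165309 = 16.5309%

16.53%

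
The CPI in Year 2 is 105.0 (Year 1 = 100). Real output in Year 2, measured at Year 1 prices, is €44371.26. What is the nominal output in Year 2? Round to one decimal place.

46589.8

Nominal = Real × (Index/100) = 44371.26 × (105.0/100)
        = 44371.26 × 1.050 = 46589.8230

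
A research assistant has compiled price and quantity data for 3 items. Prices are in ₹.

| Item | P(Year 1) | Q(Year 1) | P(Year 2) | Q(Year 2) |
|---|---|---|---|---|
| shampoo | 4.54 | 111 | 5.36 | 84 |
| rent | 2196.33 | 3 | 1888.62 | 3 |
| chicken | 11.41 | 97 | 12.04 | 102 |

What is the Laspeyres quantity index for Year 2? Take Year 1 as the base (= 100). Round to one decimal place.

Laspeyres quantity index uses base-period prices as weights.
ΣP(Year 1)·Q(Year 2) = 4.54×84 + 2196.33×3 + 11.41×102 = 381.36 + 6588.99 + 1163.82 = 8134.17
ΣP(Year 1)·Q(Year 1) = 4.54×111 + 2196.33×3 + 11.41×97 = 503.94 + 6588.99 + 1106.77 = 8199.7
Index = 8134.17 / 8199.7 × 100 = 99.2008

99.2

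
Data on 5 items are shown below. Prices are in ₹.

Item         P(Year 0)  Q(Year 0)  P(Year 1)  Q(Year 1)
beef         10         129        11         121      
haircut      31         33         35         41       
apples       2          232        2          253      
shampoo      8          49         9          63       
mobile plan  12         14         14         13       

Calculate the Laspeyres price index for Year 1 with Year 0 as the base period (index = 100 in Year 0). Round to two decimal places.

110.13

Laspeyres price index uses base-period quantities as weights.
ΣP(Year 1)·Q(Year 0) = 11×129 + 35×33 + 2×232 + 9×49 + 14×14 = 1419 + 1155 + 464 + 441 + 196 = 3675
ΣP(Year 0)·Q(Year 0) = 10×129 + 31×33 + 2×232 + 8×49 + 12×14 = 1290 + 1023 + 464 + 392 + 168 = 3337
Index = 3675 / 3337 × 100 = 110.1289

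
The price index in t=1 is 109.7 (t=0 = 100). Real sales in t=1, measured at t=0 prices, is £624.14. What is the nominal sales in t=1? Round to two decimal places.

Nominal = Real × (Index/100) = 624.14 × (109.7/100)
        = 624.14 × 1.097 = 684.6816

684.68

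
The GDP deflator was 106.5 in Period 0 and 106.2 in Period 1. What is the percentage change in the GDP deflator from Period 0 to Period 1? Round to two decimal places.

-0.28%

Change = (106.2 − 106.5) / 106.5 × 100
       = -0.3 / 106.5 × 100 = -0.2817%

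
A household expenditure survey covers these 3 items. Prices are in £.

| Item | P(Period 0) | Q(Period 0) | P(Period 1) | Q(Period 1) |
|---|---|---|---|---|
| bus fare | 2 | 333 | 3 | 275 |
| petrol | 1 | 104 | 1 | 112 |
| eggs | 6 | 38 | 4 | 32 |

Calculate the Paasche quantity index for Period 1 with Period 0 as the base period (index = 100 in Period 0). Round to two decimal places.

Paasche quantity index uses current-period prices as weights.
ΣP(Period 1)·Q(Period 1) = 3×275 + 1×112 + 4×32 = 825 + 112 + 128 = 1065
ΣP(Period 1)·Q(Period 0) = 3×333 + 1×104 + 4×38 = 999 + 104 + 152 = 1255
Index = 1065 / 1255 × 100 = 84.8606

84.86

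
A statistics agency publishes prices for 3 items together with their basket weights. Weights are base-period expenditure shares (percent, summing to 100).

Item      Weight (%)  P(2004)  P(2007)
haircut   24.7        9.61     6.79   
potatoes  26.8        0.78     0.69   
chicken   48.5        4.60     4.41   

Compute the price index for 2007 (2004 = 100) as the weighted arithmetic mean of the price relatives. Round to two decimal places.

87.66

haircut: 24.7 × (6.79/9.61) = 24.7 × 0.706556 = 17.4519
potatoes: 26.8 × (0.69/0.78) = 26.8 × 0.884615 = 23.7077
chicken: 48.5 × (4.41/4.60) = 48.5 × 0.958696 = 46.4967
Index = Σ wᵢ·(p₁ᵢ/p₀ᵢ) = 17.4519 + 23.7077 + 46.4967 = 87.6564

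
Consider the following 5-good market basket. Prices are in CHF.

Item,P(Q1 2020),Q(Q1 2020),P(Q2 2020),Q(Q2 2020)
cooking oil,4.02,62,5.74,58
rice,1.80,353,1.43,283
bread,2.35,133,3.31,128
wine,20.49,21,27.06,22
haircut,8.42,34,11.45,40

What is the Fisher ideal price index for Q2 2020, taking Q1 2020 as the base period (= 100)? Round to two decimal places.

119.47

Laspeyres component (base-period weights):
ΣP(Q2 2020)Q(Q1 2020) = 5.74×62 + 1.43×353 + 3.31×133 + 27.06×21 + 11.45×34 = 355.88 + 504.79 + 440.23 + 568.26 + 389.3 = 2258.46
ΣP(Q1 2020)Q(Q1 2020) = 4.02×62 + 1.80×353 + 2.35×133 + 20.49×21 + 8.42×34 = 249.24 + 635.4 + 312.55 + 430.29 + 286.28 = 1913.76
L = 2258.46 / 1913.76 × 100 = 118.0117
Paasche component (current-period weights):
ΣP(Q2 2020)Q(Q2 2020) = 5.74×58 + 1.43×283 + 3.31×128 + 27.06×22 + 11.45×40 = 332.92 + 404.69 + 423.68 + 595.32 + 458 = 2214.61
ΣP(Q1 2020)Q(Q2 2020) = 4.02×58 + 1.80×283 + 2.35×128 + 20.49×22 + 8.42×40 = 233.16 + 509.4 + 300.8 + 450.78 + 336.8 = 1830.94
P = 2214.61 / 1830.94 × 100 = 120.9548
Fisher = √(L × P) = √(118.0117 × 120.9548) = 119.4742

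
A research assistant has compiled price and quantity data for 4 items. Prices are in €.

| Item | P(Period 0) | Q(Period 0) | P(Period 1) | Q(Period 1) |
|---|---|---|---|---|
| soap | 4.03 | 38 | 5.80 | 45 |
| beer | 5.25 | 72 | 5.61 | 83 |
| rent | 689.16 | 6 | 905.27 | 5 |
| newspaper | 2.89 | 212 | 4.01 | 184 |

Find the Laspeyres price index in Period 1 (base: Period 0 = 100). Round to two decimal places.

Laspeyres price index uses base-period quantities as weights.
ΣP(Period 1)·Q(Period 0) = 5.80×38 + 5.61×72 + 905.27×6 + 4.01×212 = 220.4 + 403.92 + 5431.62 + 850.12 = 6906.06
ΣP(Period 0)·Q(Period 0) = 4.03×38 + 5.25×72 + 689.16×6 + 2.89×212 = 153.14 + 378 + 4134.96 + 612.68 = 5278.78
Index = 6906.06 / 5278.78 × 100 = 130.8268

130.83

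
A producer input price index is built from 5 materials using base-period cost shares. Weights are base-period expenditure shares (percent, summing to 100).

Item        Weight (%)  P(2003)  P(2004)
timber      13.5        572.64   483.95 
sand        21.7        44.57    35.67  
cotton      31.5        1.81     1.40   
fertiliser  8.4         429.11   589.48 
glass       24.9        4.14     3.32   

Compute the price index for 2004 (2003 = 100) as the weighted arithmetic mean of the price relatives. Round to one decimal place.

timber: 13.5 × (483.95/572.64) = 13.5 × 0.845121 = 11.4091
sand: 21.7 × (35.67/44.57) = 21.7 × 0.800314 = 17.3668
cotton: 31.5 × (1.40/1.81) = 31.5 × 0.773481 = 24.3646
fertiliser: 8.4 × (589.48/429.11) = 8.4 × 1.373727 = 11.5393
glass: 24.9 × (3.32/4.14) = 24.9 × 0.801932 = 19.9681
Index = Σ wᵢ·(p₁ᵢ/p₀ᵢ) = 11.4091 + 17.3668 + 24.3646 + 11.5393 + 19.9681 = 84.6480

84.6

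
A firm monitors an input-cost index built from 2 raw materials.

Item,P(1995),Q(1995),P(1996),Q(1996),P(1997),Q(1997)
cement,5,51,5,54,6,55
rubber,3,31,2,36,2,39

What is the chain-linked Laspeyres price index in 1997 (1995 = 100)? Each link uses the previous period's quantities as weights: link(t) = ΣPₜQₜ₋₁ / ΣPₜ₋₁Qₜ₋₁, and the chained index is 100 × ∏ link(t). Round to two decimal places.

Link 1995→1996:
ΣP(1996)Q(1995) = 5×51 + 2×31 = 255 + 62 = 317
ΣP(1995)Q(1995) = 5×51 + 3×31 = 255 + 93 = 348
link = 317/348 = 0.910920
Link 1996→1997:
ΣP(1997)Q(1996) = 6×54 + 2×36 = 324 + 72 = 396
ΣP(1996)Q(1996) = 5×54 + 2×36 = 270 + 72 = 342
link = 396/342 = 1.157895
Chained index = 100 × 0.910920 × 1.157895 = 105.4749

105.47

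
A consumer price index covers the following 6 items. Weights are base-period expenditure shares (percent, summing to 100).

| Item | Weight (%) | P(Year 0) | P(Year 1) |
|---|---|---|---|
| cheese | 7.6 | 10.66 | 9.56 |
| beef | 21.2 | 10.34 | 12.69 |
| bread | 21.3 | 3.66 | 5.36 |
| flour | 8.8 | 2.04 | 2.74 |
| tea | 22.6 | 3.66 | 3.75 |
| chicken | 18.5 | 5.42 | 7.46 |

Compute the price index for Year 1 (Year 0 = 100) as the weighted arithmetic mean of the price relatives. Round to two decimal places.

cheese: 7.6 × (9.56/10.66) = 7.6 × 0.896811 = 6.8158
beef: 21.2 × (12.69/10.34) = 21.2 × 1.227273 = 26.0182
bread: 21.3 × (5.36/3.66) = 21.3 × 1.464481 = 31.1934
flour: 8.8 × (2.74/2.04) = 8.8 × 1.343137 = 11.8196
tea: 22.6 × (3.75/3.66) = 22.6 × 1.024590 = 23.1557
chicken: 18.5 × (7.46/5.42) = 18.5 × 1.376384 = 25.4631
Index = Σ wᵢ·(p₁ᵢ/p₀ᵢ) = 6.8158 + 26.0182 + 31.1934 + 11.8196 + 23.1557 + 25.4631 = 124.4658

124.47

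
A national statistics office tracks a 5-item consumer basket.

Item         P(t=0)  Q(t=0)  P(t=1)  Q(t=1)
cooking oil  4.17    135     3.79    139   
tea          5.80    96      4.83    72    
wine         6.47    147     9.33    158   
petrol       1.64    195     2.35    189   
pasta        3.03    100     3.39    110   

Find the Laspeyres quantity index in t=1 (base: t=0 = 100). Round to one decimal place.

Laspeyres quantity index uses base-period prices as weights.
ΣP(t=0)·Q(t=1) = 4.17×139 + 5.80×72 + 6.47×158 + 1.64×189 + 3.03×110 = 579.63 + 417.6 + 1022.26 + 309.96 + 333.3 = 2662.75
ΣP(t=0)·Q(t=0) = 4.17×135 + 5.80×96 + 6.47×147 + 1.64×195 + 3.03×100 = 562.95 + 556.8 + 951.09 + 319.8 + 303 = 2693.64
Index = 2662.75 / 2693.64 × 100 = 98.8532

98.9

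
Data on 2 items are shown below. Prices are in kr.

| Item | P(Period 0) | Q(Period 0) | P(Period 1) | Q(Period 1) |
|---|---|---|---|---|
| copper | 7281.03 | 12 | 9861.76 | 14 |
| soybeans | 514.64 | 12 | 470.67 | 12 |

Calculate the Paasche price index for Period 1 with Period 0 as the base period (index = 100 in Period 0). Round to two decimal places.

132.93

Paasche price index uses current-period quantities as weights.
ΣP(Period 1)·Q(Period 1) = 9861.76×14 + 470.67×12 = 138064.64 + 5648.04 = 143712.68
ΣP(Period 0)·Q(Period 1) = 7281.03×14 + 514.64×12 = 101934.42 + 6175.68 = 108110.1
Index = 143712.68 / 108110.1 × 100 = 132.9318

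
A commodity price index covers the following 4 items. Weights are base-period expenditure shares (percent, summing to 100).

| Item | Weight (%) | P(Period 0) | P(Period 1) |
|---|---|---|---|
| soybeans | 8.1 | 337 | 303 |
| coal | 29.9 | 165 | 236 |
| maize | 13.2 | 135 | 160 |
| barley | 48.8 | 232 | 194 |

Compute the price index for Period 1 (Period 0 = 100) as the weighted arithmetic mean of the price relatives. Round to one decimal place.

106.5

soybeans: 8.1 × (303/337) = 8.1 × 0.899110 = 7.2828
coal: 29.9 × (236/165) = 29.9 × 1.430303 = 42.7661
maize: 13.2 × (160/135) = 13.2 × 1.185185 = 15.6444
barley: 48.8 × (194/232) = 48.8 × 0.836207 = 40.8069
Index = Σ wᵢ·(p₁ᵢ/p₀ᵢ) = 7.2828 + 42.7661 + 15.6444 + 40.8069 = 106.5002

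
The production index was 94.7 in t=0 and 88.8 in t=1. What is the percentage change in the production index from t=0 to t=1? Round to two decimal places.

-6.23%

Change = (88.8 − 94.7) / 94.7 × 100
       = -5.9 / 94.7 × 100 = -6.2302%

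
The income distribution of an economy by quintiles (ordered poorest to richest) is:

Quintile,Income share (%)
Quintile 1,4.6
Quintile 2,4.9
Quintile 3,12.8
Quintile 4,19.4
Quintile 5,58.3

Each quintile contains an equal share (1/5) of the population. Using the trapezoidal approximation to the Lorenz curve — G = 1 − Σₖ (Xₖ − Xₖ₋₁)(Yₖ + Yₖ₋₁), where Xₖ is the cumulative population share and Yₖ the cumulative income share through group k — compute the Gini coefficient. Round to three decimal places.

0.488

Cumulative income shares Yₖ: 0.0460, 0.0950, 0.2230, 0.4170, 1.0000
Σ (Xₖ−Xₖ₋₁)(Yₖ+Yₖ₋₁) = (1/5)(0.0460+0.0000) + (1/5)(0.0950+0.0460) + (1/5)(0.2230+0.0950) + (1/5)(0.4170+0.2230) + (1/5)(1.0000+0.4170)
  = 0.0092 + 0.0282 + 0.0636 + 0.1280 + 0.2834 = 0.5124
G = 1 − 0.5124 = 0.4876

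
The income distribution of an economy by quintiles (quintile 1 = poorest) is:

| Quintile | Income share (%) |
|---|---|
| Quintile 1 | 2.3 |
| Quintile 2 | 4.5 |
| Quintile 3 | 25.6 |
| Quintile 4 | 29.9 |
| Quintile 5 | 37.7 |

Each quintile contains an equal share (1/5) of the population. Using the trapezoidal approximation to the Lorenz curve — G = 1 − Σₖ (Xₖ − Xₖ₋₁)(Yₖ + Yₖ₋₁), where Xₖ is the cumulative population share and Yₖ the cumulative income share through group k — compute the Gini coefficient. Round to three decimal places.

0.385

Cumulative income shares Yₖ: 0.0230, 0.0680, 0.3240, 0.6230, 1.0000
Σ (Xₖ−Xₖ₋₁)(Yₖ+Yₖ₋₁) = (1/5)(0.0230+0.0000) + (1/5)(0.0680+0.0230) + (1/5)(0.3240+0.0680) + (1/5)(0.6230+0.3240) + (1/5)(1.0000+0.6230)
  = 0.0046 + 0.0182 + 0.0784 + 0.1894 + 0.3246 = 0.6152
G = 1 − 0.6152 = 0.3848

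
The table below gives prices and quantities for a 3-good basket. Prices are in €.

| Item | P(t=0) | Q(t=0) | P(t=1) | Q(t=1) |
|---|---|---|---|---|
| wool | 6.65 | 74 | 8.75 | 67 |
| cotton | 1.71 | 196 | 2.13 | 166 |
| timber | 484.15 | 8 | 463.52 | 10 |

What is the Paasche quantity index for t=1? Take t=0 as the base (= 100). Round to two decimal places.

Paasche quantity index uses current-period prices as weights.
ΣP(t=1)·Q(t=1) = 8.75×67 + 2.13×166 + 463.52×10 = 586.25 + 353.58 + 4635.2 = 5575.03
ΣP(t=1)·Q(t=0) = 8.75×74 + 2.13×196 + 463.52×8 = 647.5 + 417.48 + 3708.16 = 4773.14
Index = 5575.03 / 4773.14 × 100 = 116.8001

116.80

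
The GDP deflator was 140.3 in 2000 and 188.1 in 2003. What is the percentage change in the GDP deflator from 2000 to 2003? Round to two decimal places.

Change = (188.1 − 140.3) / 140.3 × 100
       = 47.8 / 140.3 × 100 = 34.0699%

34.07%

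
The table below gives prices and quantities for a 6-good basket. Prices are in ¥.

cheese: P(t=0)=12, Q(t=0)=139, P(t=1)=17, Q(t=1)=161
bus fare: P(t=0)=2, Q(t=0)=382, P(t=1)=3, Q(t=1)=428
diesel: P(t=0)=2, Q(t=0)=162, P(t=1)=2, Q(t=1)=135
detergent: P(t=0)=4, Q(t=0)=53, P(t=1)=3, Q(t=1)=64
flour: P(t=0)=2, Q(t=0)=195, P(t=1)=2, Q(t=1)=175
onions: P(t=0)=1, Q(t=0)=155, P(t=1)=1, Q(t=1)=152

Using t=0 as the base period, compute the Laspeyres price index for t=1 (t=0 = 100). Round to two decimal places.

Laspeyres price index uses base-period quantities as weights.
ΣP(t=1)·Q(t=0) = 17×139 + 3×382 + 2×162 + 3×53 + 2×195 + 1×155 = 2363 + 1146 + 324 + 159 + 390 + 155 = 4537
ΣP(t=0)·Q(t=0) = 12×139 + 2×382 + 2×162 + 4×53 + 2×195 + 1×155 = 1668 + 764 + 324 + 212 + 390 + 155 = 3513
Index = 4537 / 3513 × 100 = 129.1489

129.15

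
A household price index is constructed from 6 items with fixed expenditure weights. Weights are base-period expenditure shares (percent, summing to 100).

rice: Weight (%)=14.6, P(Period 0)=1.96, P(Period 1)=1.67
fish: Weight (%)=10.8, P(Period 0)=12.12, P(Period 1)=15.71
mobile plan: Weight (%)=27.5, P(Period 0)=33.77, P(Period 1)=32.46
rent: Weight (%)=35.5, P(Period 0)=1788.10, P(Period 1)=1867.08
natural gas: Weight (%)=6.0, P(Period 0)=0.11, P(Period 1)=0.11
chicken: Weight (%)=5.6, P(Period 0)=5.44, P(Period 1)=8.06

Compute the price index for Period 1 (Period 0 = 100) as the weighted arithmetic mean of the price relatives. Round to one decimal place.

104.2

rice: 14.6 × (1.67/1.96) = 14.6 × 0.852041 = 12.4398
fish: 10.8 × (15.71/12.12) = 10.8 × 1.296205 = 13.9990
mobile plan: 27.5 × (32.46/33.77) = 27.5 × 0.961208 = 26.4332
rent: 35.5 × (1867.08/1788.10) = 35.5 × 1.044170 = 37.0680
natural gas: 6.0 × (0.11/0.11) = 6.0 × 1.000000 = 6.0000
chicken: 5.6 × (8.06/5.44) = 5.6 × 1.481618 = 8.2971
Index = Σ wᵢ·(p₁ᵢ/p₀ᵢ) = 12.4398 + 13.9990 + 26.4332 + 37.0680 + 6.0000 + 8.2971 = 104.2371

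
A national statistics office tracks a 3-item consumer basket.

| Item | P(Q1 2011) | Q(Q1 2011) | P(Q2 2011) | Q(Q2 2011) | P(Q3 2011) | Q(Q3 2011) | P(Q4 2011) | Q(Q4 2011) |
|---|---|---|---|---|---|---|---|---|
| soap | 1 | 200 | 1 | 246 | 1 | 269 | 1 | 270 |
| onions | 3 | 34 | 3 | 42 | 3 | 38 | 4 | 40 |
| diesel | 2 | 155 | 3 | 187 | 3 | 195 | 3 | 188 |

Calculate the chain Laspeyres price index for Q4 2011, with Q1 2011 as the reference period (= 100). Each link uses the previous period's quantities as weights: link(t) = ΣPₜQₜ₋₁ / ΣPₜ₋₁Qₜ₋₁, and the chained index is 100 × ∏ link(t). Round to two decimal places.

Link Q1 2011→Q2 2011:
ΣP(Q2 2011)Q(Q1 2011) = 1×200 + 3×34 + 3×155 = 200 + 102 + 465 = 767
ΣP(Q1 2011)Q(Q1 2011) = 1×200 + 3×34 + 2×155 = 200 + 102 + 310 = 612
link = 767/612 = 1.253268
Link Q2 2011→Q3 2011:
ΣP(Q3 2011)Q(Q2 2011) = 1×246 + 3×42 + 3×187 = 246 + 126 + 561 = 933
ΣP(Q2 2011)Q(Q2 2011) = 1×246 + 3×42 + 3×187 = 246 + 126 + 561 = 933
link = 933/933 = 1.000000
Link Q3 2011→Q4 2011:
ΣP(Q4 2011)Q(Q3 2011) = 1×269 + 4×38 + 3×195 = 269 + 152 + 585 = 1006
ΣP(Q3 2011)Q(Q3 2011) = 1×269 + 3×38 + 3×195 = 269 + 114 + 585 = 968
link = 1006/968 = 1.039256
Chained index = 100 × 1.253268 × 1.000000 × 1.039256 = 130.2467

130.25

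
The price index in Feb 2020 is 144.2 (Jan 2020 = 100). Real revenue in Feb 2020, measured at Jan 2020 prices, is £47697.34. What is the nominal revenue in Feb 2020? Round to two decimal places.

68779.56

Nominal = Real × (Index/100) = 47697.34 × (144.2/100)
        = 47697.34 × 1.442 = 68779.5643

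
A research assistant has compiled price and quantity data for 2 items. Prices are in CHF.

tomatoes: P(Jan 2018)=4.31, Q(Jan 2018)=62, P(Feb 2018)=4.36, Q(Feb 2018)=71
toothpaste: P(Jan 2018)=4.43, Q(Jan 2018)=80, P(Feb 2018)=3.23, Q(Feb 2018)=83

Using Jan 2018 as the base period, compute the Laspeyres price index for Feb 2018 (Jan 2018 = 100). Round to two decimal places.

Laspeyres price index uses base-period quantities as weights.
ΣP(Feb 2018)·Q(Jan 2018) = 4.36×62 + 3.23×80 = 270.32 + 258.4 = 528.72
ΣP(Jan 2018)·Q(Jan 2018) = 4.31×62 + 4.43×80 = 267.22 + 354.4 = 621.62
Index = 528.72 / 621.62 × 100 = 85.0552

85.06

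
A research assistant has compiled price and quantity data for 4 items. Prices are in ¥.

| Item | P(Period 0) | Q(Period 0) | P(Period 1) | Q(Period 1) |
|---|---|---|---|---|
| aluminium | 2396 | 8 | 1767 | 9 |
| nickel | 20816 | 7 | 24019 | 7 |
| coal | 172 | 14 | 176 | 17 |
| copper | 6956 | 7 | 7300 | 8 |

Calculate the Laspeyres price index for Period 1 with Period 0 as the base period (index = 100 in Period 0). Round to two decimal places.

109.19

Laspeyres price index uses base-period quantities as weights.
ΣP(Period 1)·Q(Period 0) = 1767×8 + 24019×7 + 176×14 + 7300×7 = 14136 + 168133 + 2464 + 51100 = 235833
ΣP(Period 0)·Q(Period 0) = 2396×8 + 20816×7 + 172×14 + 6956×7 = 19168 + 145712 + 2408 + 48692 = 215980
Index = 235833 / 215980 × 100 = 109.1921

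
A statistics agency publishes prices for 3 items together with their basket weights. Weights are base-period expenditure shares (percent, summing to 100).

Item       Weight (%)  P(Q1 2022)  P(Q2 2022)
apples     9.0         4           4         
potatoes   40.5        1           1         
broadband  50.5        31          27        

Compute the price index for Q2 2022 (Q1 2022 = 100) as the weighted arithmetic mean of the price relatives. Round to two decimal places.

93.48

apples: 9.0 × (4/4) = 9.0 × 1.000000 = 9.0000
potatoes: 40.5 × (1/1) = 40.5 × 1.000000 = 40.5000
broadband: 50.5 × (27/31) = 50.5 × 0.870968 = 43.9839
Index = Σ wᵢ·(p₁ᵢ/p₀ᵢ) = 9.0000 + 40.5000 + 43.9839 = 93.4839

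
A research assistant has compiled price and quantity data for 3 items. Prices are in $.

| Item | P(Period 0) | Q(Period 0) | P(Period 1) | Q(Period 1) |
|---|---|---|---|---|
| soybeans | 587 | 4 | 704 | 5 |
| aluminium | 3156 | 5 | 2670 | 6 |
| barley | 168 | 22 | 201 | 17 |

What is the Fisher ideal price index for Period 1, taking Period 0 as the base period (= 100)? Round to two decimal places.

93.59

Laspeyres component (base-period weights):
ΣP(Period 1)Q(Period 0) = 704×4 + 2670×5 + 201×22 = 2816 + 13350 + 4422 = 20588
ΣP(Period 0)Q(Period 0) = 587×4 + 3156×5 + 168×22 = 2348 + 15780 + 3696 = 21824
L = 20588 / 21824 × 100 = 94.3365
Paasche component (current-period weights):
ΣP(Period 1)Q(Period 1) = 704×5 + 2670×6 + 201×17 = 3520 + 16020 + 3417 = 22957
ΣP(Period 0)Q(Period 1) = 587×5 + 3156×6 + 168×17 = 2935 + 18936 + 2856 = 24727
P = 22957 / 24727 × 100 = 92.8418
Fisher = √(L × P) = √(94.3365 × 92.8418) = 93.5862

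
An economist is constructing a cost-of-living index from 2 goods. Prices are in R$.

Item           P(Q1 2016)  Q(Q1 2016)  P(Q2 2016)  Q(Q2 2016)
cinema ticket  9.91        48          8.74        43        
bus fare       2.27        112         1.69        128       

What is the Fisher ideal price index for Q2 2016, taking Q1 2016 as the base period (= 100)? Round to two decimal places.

Laspeyres component (base-period weights):
ΣP(Q2 2016)Q(Q1 2016) = 8.74×48 + 1.69×112 = 419.52 + 189.28 = 608.8
ΣP(Q1 2016)Q(Q1 2016) = 9.91×48 + 2.27×112 = 475.68 + 254.24 = 729.92
L = 608.8 / 729.92 × 100 = 83.4064
Paasche component (current-period weights):
ΣP(Q2 2016)Q(Q2 2016) = 8.74×43 + 1.69×128 = 375.82 + 216.32 = 592.14
ΣP(Q1 2016)Q(Q2 2016) = 9.91×43 + 2.27×128 = 426.13 + 290.56 = 716.69
P = 592.14 / 716.69 × 100 = 82.6215
Fisher = √(L × P) = √(83.4064 × 82.6215) = 83.0130

83.01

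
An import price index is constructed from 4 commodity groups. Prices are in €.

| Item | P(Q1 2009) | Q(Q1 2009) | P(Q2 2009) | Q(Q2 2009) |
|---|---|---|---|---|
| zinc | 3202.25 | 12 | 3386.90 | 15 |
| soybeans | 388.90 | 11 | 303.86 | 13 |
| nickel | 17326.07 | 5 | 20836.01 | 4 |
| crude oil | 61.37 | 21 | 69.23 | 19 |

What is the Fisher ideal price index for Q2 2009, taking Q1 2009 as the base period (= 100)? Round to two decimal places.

113.68

Laspeyres component (base-period weights):
ΣP(Q2 2009)Q(Q1 2009) = 3386.90×12 + 303.86×11 + 20836.01×5 + 69.23×21 = 40642.8 + 3342.46 + 104180.05 + 1453.83 = 149619.14
ΣP(Q1 2009)Q(Q1 2009) = 3202.25×12 + 388.90×11 + 17326.07×5 + 61.37×21 = 38427 + 4277.9 + 86630.35 + 1288.77 = 130624.02
L = 149619.14 / 130624.02 × 100 = 114.5418
Paasche component (current-period weights):
ΣP(Q2 2009)Q(Q2 2009) = 3386.90×15 + 303.86×13 + 20836.01×4 + 69.23×19 = 50803.5 + 3950.18 + 83344.04 + 1315.37 = 139413.09
ΣP(Q1 2009)Q(Q2 2009) = 3202.25×15 + 388.90×13 + 17326.07×4 + 61.37×19 = 48033.75 + 5055.7 + 69304.28 + 1166.03 = 123559.76
P = 139413.09 / 123559.76 × 100 = 112.8305
Fisher = √(L × P) = √(114.5418 × 112.8305) = 113.6829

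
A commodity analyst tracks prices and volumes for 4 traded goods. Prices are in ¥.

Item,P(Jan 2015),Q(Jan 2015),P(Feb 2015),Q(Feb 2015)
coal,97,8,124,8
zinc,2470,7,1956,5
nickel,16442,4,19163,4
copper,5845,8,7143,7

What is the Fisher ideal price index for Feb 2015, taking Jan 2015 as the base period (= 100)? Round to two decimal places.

114.20

Laspeyres component (base-period weights):
ΣP(Feb 2015)Q(Jan 2015) = 124×8 + 1956×7 + 19163×4 + 7143×8 = 992 + 13692 + 76652 + 57144 = 148480
ΣP(Jan 2015)Q(Jan 2015) = 97×8 + 2470×7 + 16442×4 + 5845×8 = 776 + 17290 + 65768 + 46760 = 130594
L = 148480 / 130594 × 100 = 113.6959
Paasche component (current-period weights):
ΣP(Feb 2015)Q(Feb 2015) = 124×8 + 1956×5 + 19163×4 + 7143×7 = 992 + 9780 + 76652 + 50001 = 137425
ΣP(Jan 2015)Q(Feb 2015) = 97×8 + 2470×5 + 16442×4 + 5845×7 = 776 + 12350 + 65768 + 40915 = 119809
P = 137425 / 119809 × 100 = 114.7034
Fisher = √(L × P) = √(113.6959 × 114.7034) = 114.1985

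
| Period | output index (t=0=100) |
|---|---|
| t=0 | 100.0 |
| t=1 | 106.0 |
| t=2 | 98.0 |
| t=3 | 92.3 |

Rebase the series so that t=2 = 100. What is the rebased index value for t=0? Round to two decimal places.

Rebased(t=0) = 100.0 / 98.0 × 100 = 102.0408

102.04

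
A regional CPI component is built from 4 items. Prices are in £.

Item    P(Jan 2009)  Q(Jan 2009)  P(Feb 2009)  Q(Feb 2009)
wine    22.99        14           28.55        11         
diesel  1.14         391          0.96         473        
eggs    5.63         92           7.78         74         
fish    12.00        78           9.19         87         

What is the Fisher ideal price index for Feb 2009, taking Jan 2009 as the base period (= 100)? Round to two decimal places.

97.24

Laspeyres component (base-period weights):
ΣP(Feb 2009)Q(Jan 2009) = 28.55×14 + 0.96×391 + 7.78×92 + 9.19×78 = 399.7 + 375.36 + 715.76 + 716.82 = 2207.64
ΣP(Jan 2009)Q(Jan 2009) = 22.99×14 + 1.14×391 + 5.63×92 + 12.00×78 = 321.86 + 445.74 + 517.96 + 936 = 2221.56
L = 2207.64 / 2221.56 × 100 = 99.3734
Paasche component (current-period weights):
ΣP(Feb 2009)Q(Feb 2009) = 28.55×11 + 0.96×473 + 7.78×74 + 9.19×87 = 314.05 + 454.08 + 575.72 + 799.53 = 2143.38
ΣP(Jan 2009)Q(Feb 2009) = 22.99×11 + 1.14×473 + 5.63×74 + 12.00×87 = 252.89 + 539.22 + 416.62 + 1044 = 2252.73
P = 2143.38 / 2252.73 × 100 = 95.1459
Fisher = √(L × P) = √(99.3734 × 95.1459) = 97.2367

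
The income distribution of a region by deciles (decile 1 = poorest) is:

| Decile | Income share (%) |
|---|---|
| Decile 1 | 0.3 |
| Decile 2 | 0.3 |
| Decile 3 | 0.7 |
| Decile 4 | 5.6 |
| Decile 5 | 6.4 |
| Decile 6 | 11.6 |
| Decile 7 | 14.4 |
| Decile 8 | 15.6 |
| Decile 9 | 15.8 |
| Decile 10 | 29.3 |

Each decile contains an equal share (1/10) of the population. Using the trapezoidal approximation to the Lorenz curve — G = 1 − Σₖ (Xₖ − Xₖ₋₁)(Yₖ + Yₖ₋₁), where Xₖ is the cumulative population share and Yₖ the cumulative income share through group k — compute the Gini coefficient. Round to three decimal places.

0.476

Cumulative income shares Yₖ: 0.0030, 0.0060, 0.0130, 0.0690, 0.1330, 0.2490, 0.3930, 0.5490, 0.7070, 1.0000
Σ (Xₖ−Xₖ₋₁)(Yₖ+Yₖ₋₁) = (1/10)(0.0030+0.0000) + (1/10)(0.0060+0.0030) + (1/10)(0.0130+0.0060) + (1/10)(0.0690+0.0130) + (1/10)(0.1330+0.0690) + (1/10)(0.2490+0.1330) + (1/10)(0.3930+0.2490) + (1/10)(0.5490+0.3930) + (1/10)(0.7070+0.5490) + (1/10)(1.0000+0.7070)
  = 0.0003 + 0.0009 + 0.0019 + 0.0082 + 0.0202 + 0.0382 + 0.0642 + 0.0942 + 0.1256 + 0.1707 = 0.5244
G = 1 − 0.5244 = 0.4756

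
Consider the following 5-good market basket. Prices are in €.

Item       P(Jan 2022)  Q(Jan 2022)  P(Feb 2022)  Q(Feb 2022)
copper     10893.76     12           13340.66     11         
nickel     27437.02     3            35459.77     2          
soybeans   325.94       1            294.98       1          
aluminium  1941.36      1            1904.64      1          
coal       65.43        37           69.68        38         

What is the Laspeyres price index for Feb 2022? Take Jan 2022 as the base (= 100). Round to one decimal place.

124.6

Laspeyres price index uses base-period quantities as weights.
ΣP(Feb 2022)·Q(Jan 2022) = 13340.66×12 + 35459.77×3 + 294.98×1 + 1904.64×1 + 69.68×37 = 160087.92 + 106379.31 + 294.98 + 1904.64 + 2578.16 = 271245.01
ΣP(Jan 2022)·Q(Jan 2022) = 10893.76×12 + 27437.02×3 + 325.94×1 + 1941.36×1 + 65.43×37 = 130725.12 + 82311.06 + 325.94 + 1941.36 + 2420.91 = 217724.39
Index = 271245.01 / 217724.39 × 100 = 124.5818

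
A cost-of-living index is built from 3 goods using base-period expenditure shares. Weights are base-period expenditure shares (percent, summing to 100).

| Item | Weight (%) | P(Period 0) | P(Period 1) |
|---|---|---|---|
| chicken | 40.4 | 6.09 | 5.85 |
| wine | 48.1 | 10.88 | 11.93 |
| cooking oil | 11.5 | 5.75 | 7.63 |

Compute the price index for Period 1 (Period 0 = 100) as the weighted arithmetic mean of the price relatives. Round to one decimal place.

chicken: 40.4 × (5.85/6.09) = 40.4 × 0.960591 = 38.8079
wine: 48.1 × (11.93/10.88) = 48.1 × 1.096507 = 52.7420
cooking oil: 11.5 × (7.63/5.75) = 11.5 × 1.326957 = 15.2600
Index = Σ wᵢ·(p₁ᵢ/p₀ᵢ) = 38.8079 + 52.7420 + 15.2600 = 106.8099

106.8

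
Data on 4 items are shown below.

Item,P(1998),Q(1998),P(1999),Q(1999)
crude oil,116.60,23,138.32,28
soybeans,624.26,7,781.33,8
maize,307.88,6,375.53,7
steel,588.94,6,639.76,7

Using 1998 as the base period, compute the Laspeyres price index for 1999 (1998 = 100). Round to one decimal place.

Laspeyres price index uses base-period quantities as weights.
ΣP(1999)·Q(1998) = 138.32×23 + 781.33×7 + 375.53×6 + 639.76×6 = 3181.36 + 5469.31 + 2253.18 + 3838.56 = 14742.41
ΣP(1998)·Q(1998) = 116.60×23 + 624.26×7 + 307.88×6 + 588.94×6 = 2681.8 + 4369.82 + 1847.28 + 3533.64 = 12432.54
Index = 14742.41 / 12432.54 × 100 = 118.5792

118.6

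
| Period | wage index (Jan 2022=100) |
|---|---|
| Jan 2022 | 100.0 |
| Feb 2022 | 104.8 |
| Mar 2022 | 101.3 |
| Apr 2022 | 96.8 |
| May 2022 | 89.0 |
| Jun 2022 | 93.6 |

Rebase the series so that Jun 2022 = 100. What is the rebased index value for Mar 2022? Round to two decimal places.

108.23

Rebased(Mar 2022) = 101.3 / 93.6 × 100 = 108.2265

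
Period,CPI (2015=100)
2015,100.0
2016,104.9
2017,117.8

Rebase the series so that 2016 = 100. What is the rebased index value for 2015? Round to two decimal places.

95.33

Rebased(2015) = 100.0 / 104.9 × 100 = 95.3289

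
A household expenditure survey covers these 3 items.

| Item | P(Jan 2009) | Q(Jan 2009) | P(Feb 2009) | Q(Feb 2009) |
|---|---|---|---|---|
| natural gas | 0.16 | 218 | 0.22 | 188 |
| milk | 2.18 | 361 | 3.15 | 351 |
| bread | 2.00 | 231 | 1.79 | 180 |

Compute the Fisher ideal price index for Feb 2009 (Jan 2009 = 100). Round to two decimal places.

Laspeyres component (base-period weights):
ΣP(Feb 2009)Q(Jan 2009) = 0.22×218 + 3.15×361 + 1.79×231 = 47.96 + 1137.15 + 413.49 = 1598.6
ΣP(Jan 2009)Q(Jan 2009) = 0.16×218 + 2.18×361 + 2.00×231 = 34.88 + 786.98 + 462 = 1283.86
L = 1598.6 / 1283.86 × 100 = 124.5151
Paasche component (current-period weights):
ΣP(Feb 2009)Q(Feb 2009) = 0.22×188 + 3.15×351 + 1.79×180 = 41.36 + 1105.65 + 322.2 = 1469.21
ΣP(Jan 2009)Q(Feb 2009) = 0.16×188 + 2.18×351 + 2.00×180 = 30.08 + 765.18 + 360 = 1155.26
P = 1469.21 / 1155.26 × 100 = 127.1757
Fisher = √(L × P) = √(124.5151 × 127.1757) = 125.8384

125.84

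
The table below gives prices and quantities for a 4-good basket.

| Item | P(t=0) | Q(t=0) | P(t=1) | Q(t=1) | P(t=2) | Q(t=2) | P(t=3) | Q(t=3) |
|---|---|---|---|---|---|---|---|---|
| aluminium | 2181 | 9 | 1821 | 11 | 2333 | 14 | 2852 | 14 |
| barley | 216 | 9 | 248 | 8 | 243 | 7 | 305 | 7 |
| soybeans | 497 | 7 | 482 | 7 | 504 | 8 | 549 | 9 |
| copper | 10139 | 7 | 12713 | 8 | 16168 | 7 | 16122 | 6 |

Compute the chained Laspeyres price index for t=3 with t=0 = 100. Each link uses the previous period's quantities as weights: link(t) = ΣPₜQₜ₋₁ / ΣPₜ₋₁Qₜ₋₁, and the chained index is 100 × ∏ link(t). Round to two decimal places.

Link t=0→t=1:
ΣP(t=1)Q(t=0) = 1821×9 + 248×9 + 482×7 + 12713×7 = 16389 + 2232 + 3374 + 88991 = 110986
ΣP(t=0)Q(t=0) = 2181×9 + 216×9 + 497×7 + 10139×7 = 19629 + 1944 + 3479 + 70973 = 96025
link = 110986/96025 = 1.155803
Link t=1→t=2:
ΣP(t=2)Q(t=1) = 2333×11 + 243×8 + 504×7 + 16168×8 = 25663 + 1944 + 3528 + 129344 = 160479
ΣP(t=1)Q(t=1) = 1821×11 + 248×8 + 482×7 + 12713×8 = 20031 + 1984 + 3374 + 101704 = 127093
link = 160479/127093 = 1.262690
Link t=2→t=3:
ΣP(t=3)Q(t=2) = 2852×14 + 305×7 + 549×8 + 16122×7 = 39928 + 2135 + 4392 + 112854 = 159309
ΣP(t=2)Q(t=2) = 2333×14 + 243×7 + 504×8 + 16168×7 = 32662 + 1701 + 4032 + 113176 = 151571
link = 159309/151571 = 1.051052
Chained index = 100 × 1.155803 × 1.262690 × 1.051052 = 153.3927

153.39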